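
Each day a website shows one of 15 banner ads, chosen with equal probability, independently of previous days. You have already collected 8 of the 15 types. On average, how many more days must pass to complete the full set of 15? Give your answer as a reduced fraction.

Starting from 8 distinct types, each trial gives a new one with probability (15−i)/15 when i types are held, so the wait for the next new type is 15/(15−i).
E = 15/7 + 15/6 + 15/5 + 15/4 + 15/3 + 15/2 + 15/1 = 1089/28.

1089/28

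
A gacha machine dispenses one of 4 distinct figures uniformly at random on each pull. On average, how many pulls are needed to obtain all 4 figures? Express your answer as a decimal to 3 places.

8.333

After i distinct types are collected, each trial gives a new one with probability (4−i)/4, so the expected wait for the next new type is 4/(4−i).
E = 4/4 + 4/3 + 4/2 + 4/1 = 25/3 ≈ 8.333.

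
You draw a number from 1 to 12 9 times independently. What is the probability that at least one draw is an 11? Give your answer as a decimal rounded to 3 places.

P(no draw is an 11) = (11/12)^9 ≈ 0.457.
P(at least one) = 1 − 0.457 = 0.543.

0.543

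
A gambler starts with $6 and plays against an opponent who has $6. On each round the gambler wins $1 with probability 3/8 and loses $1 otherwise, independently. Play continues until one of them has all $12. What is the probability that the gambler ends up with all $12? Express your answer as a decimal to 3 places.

Let r = q/p = (5/8)/(3/8) = 5/3. The recurrence P(i) = p·P(i+1) + q·P(i−1) with P(0)=0, P(12)=1 gives P(i) = (1 − r^i)/(1 − r^12).
P(6) = (1 − (5/3)^6) / (1 − (5/3)^12) = 729/16354 ≈ 0.045.

0.045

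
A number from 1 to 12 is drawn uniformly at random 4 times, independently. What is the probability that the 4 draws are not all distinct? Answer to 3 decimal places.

P(all 4 different) = 12/12 · 11/12 · ··· · 9/12 ≈ 0.573.
P(at least two equal) = 1 − 0.573 = 0.427.

0.427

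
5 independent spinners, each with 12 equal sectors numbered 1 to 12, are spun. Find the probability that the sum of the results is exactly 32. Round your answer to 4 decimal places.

0.0500

There are 12^5 = 248832 equally likely outcomes.
The number of ordered 5-tuples from {1,…,12} summing to 32 is 12435.
P(sum = 32) = 12435/248832 = 4145/82944 ≈ 0.0500.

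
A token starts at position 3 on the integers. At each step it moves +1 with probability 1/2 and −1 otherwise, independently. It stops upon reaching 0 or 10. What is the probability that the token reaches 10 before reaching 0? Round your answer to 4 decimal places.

With a fair step, P(i) = ½P(i−1) + ½P(i+1) with P(0)=0, P(10)=1 has the linear solution P(i) = i/10.
P(3) = 3/10 ≈ 0.3000.

0.3000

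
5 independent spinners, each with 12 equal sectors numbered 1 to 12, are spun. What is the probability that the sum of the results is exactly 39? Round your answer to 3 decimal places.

There are 12^5 = 248832 equally likely outcomes.
The number of ordered 5-tuples from {1,…,12} summing to 39 is 9075.
P(sum = 39) = 9075/248832 = 3025/82944 ≈ 0.036.

0.036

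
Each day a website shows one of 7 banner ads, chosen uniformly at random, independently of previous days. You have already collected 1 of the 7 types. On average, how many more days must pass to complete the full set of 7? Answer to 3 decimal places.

17.150

Starting from 1 distinct type, each trial gives a new one with probability (7−i)/7 when i types are held, so the wait for the next new type is 7/(7−i).
E = 7/6 + 7/5 + 7/4 + 7/3 + 7/2 + 7/1 = 343/20 ≈ 17.150.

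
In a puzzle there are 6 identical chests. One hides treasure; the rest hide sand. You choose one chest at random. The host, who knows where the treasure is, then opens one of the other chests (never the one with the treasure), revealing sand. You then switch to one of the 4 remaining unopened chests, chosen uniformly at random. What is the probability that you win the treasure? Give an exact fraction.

5/24

Your original chest holds the treasure with probability 1/6, so the other 5 collectively hold it with probability 5/6.
The host can always find an empty chest to open, so this doesn't change that 5/6; it is now spread over the 4 remaining unopened chests.
P(win by switching) = (5/6) · (1/4) = 5/24.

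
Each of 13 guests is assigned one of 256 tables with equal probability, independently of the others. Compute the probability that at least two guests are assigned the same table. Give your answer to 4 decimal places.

It's easier to compute the probability that all 13 are distinct.
P(all distinct) = 256/256 · 255/256 · ··· · 244/256 ≈ 0.7336.
So the probability of at least one match is 1 − 0.7336 = 0.2664.

0.2664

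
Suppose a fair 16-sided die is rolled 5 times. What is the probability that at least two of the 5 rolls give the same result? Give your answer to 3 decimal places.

P(all 5 different) = 16/16 · 15/16 · ··· · 12/16 ≈ 0.500.
P(at least two equal) = 1 − 0.500 = 0.500.

0.500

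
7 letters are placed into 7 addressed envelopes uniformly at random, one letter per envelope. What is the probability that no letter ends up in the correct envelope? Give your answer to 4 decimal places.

This is the derangement probability: permutations of 7 with no fixed point.
D(7) = 7! · (1 − 1/1! + 1/2! − ··· + (−1)^7/7!) = 1854.
P = 1854/5040 = 103/280 ≈ 0.3679.

0.3679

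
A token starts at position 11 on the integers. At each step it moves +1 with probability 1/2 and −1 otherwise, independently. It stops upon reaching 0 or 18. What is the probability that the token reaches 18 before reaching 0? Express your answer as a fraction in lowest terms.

11/18

With a fair step, P(i) = ½P(i−1) + ½P(i+1) with P(0)=0, P(18)=1 has the linear solution P(i) = i/18.
P(11) = 11/18.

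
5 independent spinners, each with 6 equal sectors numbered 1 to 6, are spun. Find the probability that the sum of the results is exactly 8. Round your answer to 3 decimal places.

0.005

There are 6^5 = 7776 equally likely outcomes.
The number of ordered 5-tuples from {1,…,6} summing to 8 is 35.
P(sum = 8) = 35/7776 ≈ 0.005.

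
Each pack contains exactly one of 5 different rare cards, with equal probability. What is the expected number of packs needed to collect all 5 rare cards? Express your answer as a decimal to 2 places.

11.42

After i distinct types are collected, each trial gives a new one with probability (5−i)/5, so the expected wait for the next new type is 5/(5−i).
E = 5/5 + 5/4 + 5/3 + 5/2 + 5/1 = 137/12 ≈ 11.42.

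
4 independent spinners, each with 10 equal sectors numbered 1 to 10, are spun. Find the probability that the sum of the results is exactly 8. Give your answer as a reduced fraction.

There are 10^4 = 10000 equally likely outcomes.
The number of ordered 4-tuples from {1,…,10} summing to 8 is 35.
P(sum = 8) = 35/10000 = 7/2000.

7/2000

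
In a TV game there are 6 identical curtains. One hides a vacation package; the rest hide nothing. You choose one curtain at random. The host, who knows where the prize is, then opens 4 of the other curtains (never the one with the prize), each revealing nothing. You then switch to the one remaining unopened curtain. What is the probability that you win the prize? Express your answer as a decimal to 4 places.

Your original curtain holds the prize with probability 1/6, so the other 5 collectively hold it with probability 5/6.
The host can always find 4 empty curtains to open, so the reveals don't change that 5/6; it is now spread over the 1 remaining unopened curtain.
P(win by switching) = (5/6) · (1/1) = 5/6 ≈ 0.8333.

0.8333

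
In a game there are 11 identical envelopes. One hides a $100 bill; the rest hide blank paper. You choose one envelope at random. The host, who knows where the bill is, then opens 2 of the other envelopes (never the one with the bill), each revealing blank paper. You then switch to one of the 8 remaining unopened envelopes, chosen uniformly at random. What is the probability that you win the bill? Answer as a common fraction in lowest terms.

5/44

Your original envelope holds the bill with probability 1/11, so the other 10 collectively hold it with probability 10/11.
The host can always find 2 empty envelopes to open, so the reveals don't change that 10/11; it is now spread over the 8 remaining unopened envelopes.
P(win by switching) = (10/11) · (1/8) = 5/44.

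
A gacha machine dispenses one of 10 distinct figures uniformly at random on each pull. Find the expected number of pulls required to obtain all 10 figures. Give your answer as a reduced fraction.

After i distinct types are collected, each trial gives a new one with probability (10−i)/10, so the expected wait for the next new type is 10/(10−i).
E = 10/10 + 10/9 + 10/8 + 10/7 + 10/6 + 10/5 + 10/4 + 10/3 + 10/2 + 10/1 = 7381/252.

7381/252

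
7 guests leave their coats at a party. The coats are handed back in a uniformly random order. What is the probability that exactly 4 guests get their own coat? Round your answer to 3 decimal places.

0.014

Choose which 4 of the 7 are fixed: C(7,4) = 35 ways.
The remaining 3 must have no fixed point: D(3) = 2.
P = 35·2/5040 = 1/72 ≈ 0.014.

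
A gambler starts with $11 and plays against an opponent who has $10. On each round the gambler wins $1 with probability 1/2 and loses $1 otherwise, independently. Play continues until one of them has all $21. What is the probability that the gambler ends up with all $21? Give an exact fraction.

11/21

With a fair step, P(i) = ½P(i−1) + ½P(i+1) with P(0)=0, P(21)=1 has the linear solution P(i) = i/21.
P(11) = 11/21.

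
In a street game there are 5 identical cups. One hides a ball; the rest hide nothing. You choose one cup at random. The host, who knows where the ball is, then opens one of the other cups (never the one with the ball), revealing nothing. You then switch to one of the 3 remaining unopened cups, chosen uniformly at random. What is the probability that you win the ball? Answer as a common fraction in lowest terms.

Your original cup holds the ball with probability 1/5, so the other 4 collectively hold it with probability 4/5.
The host can always find an empty cup to open, so this doesn't change that 4/5; it is now spread over the 3 remaining unopened cups.
P(win by switching) = (4/5) · (1/3) = 4/15.

4/15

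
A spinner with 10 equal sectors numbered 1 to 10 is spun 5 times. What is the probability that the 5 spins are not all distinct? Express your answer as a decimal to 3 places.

P(all 5 different) = 10/10 · 9/10 · ··· · 6/10 ≈ 0.302.
P(at least two equal) = 1 − 0.302 = 0.698.

0.698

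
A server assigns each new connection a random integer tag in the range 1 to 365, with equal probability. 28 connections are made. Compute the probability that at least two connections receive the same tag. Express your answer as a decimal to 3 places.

0.654

It's easier to compute the probability that all 28 are distinct.
P(all distinct) = 365/365 · 364/365 · ··· · 338/365 ≈ 0.346.
So the probability of at least one match is 1 − 0.346 = 0.654.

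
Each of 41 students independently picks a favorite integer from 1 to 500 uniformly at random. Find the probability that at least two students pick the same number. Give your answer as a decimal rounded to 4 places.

It's easier to compute the probability that all 41 are distinct.
P(all distinct) = 500/500 · 499/500 · ··· · 460/500 ≈ 0.1852.
So the probability of at least one match is 1 − 0.1852 = 0.8148.

0.8148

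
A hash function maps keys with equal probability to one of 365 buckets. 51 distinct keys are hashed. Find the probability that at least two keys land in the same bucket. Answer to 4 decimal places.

It's easier to compute the probability that all 51 are distinct.
P(all distinct) = 365/365 · 364/365 · ··· · 315/365 ≈ 0.0256.
So the probability of at least one match is 1 − 0.0256 = 0.9744.

0.9744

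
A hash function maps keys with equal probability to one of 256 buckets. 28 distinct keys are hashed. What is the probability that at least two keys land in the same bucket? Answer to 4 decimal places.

0.7840

It's easier to compute the probability that all 28 are distinct.
P(all distinct) = 256/256 · 255/256 · ··· · 229/256 ≈ 0.2160.
So the probability of at least one match is 1 − 0.2160 = 0.7840.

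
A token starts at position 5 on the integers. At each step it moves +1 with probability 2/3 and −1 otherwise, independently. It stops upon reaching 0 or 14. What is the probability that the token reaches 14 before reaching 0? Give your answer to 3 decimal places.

Let r = q/p = (1/3)/(2/3) = 1/2. The recurrence P(i) = p·P(i+1) + q·P(i−1) with P(0)=0, P(14)=1 gives P(i) = (1 − r^i)/(1 − r^14).
P(5) = (1 − (1/2)^5) / (1 − (1/2)^14) = 15872/16383 ≈ 0.969.

0.969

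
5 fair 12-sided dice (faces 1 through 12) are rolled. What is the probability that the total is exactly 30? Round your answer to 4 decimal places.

0.0478

There are 12^5 = 248832 equally likely outcomes.
The number of ordered 5-tuples from {1,…,12} summing to 30 is 11901.
P(sum = 30) = 11901/248832 = 3967/82944 ≈ 0.0478.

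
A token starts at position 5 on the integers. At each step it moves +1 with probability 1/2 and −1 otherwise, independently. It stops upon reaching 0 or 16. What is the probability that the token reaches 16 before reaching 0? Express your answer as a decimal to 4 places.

With a fair step, P(i) = ½P(i−1) + ½P(i+1) with P(0)=0, P(16)=1 has the linear solution P(i) = i/16.
P(5) = 5/16 ≈ 0.3125.

0.3125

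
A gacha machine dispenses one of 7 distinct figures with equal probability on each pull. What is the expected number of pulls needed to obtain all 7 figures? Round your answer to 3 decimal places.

18.150

After i distinct types are collected, each trial gives a new one with probability (7−i)/7, so the expected wait for the next new type is 7/(7−i).
E = 7/7 + 7/6 + 7/5 + 7/4 + 7/3 + 7/2 + 7/1 = 363/20 ≈ 18.150.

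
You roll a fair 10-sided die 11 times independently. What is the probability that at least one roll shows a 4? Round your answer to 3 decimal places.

0.686

P(no roll shows a 4) = (9/10)^11 ≈ 0.314.
P(at least one) = 1 − 0.314 = 0.686.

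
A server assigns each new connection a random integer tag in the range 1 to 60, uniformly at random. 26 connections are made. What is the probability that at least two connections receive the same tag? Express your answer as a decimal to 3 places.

0.998

It's easier to compute the probability that all 26 are distinct.
P(all distinct) = 60/60 · 59/60 · ··· · 35/60 ≈ 0.002.
So the probability of at least one match is 1 − 0.002 = 0.998.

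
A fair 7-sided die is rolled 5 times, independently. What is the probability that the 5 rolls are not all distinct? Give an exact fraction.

P(all 5 different) = 7/7 · 6/7 · ··· · 3/7 = 360/2401.
P(at least two equal) = 1 − 360/2401 = 2041/2401.

2041/2401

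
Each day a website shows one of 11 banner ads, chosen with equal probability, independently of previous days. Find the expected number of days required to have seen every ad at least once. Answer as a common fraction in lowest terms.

83711/2520

After i distinct types are collected, each trial gives a new one with probability (11−i)/11, so the expected wait for the next new type is 11/(11−i).
E = 11/11 + 11/10 + 11/9 + 11/8 + 11/7 + 11/6 + 11/5 + 11/4 + 11/3 + 11/2 + 11/1 = 83711/2520.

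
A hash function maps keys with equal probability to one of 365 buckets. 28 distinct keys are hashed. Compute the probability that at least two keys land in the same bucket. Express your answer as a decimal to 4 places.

It's easier to compute the probability that all 28 are distinct.
P(all distinct) = 365/365 · 364/365 · ··· · 338/365 ≈ 0.3455.
So the probability of at least one match is 1 − 0.3455 = 0.6545.

0.6545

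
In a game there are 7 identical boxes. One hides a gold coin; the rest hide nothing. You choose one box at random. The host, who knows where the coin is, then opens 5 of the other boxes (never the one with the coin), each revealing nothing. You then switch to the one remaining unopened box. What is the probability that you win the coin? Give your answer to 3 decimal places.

Your original box holds the coin with probability 1/7, so the other 6 collectively hold it with probability 6/7.
The host can always find 5 empty boxes to open, so the reveals don't change that 6/7; it is now spread over the 1 remaining unopened box.
P(win by switching) = (6/7) · (1/1) = 6/7 ≈ 0.857.

0.857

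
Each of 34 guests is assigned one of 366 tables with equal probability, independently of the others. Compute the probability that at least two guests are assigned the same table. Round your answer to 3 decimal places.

0.794

It's easier to compute the probability that all 34 are distinct.
P(all distinct) = 366/366 · 365/366 · ··· · 333/366 ≈ 0.206.
So the probability of at least one match is 1 − 0.206 = 0.794.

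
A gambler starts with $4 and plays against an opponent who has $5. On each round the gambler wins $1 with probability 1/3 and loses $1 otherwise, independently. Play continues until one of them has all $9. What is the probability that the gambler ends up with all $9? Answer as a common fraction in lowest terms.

Let r = q/p = (2/3)/(1/3) = 2. The recurrence P(i) = p·P(i+1) + q·P(i−1) with P(0)=0, P(9)=1 gives P(i) = (1 − r^i)/(1 − r^9).
P(4) = (1 − (2)^4) / (1 − (2)^9) = 15/511.

15/511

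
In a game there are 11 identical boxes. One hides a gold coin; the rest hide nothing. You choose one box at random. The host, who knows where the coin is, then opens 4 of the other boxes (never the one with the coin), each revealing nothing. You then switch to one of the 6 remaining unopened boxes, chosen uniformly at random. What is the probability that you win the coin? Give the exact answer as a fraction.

Your original box holds the coin with probability 1/11, so the other 10 collectively hold it with probability 10/11.
The host can always find 4 empty boxes to open, so the reveals don't change that 10/11; it is now spread over the 6 remaining unopened boxes.
P(win by switching) = (10/11) · (1/6) = 5/33.

5/33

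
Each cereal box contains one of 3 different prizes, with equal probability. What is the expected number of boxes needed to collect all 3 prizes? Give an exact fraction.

11/2

After i distinct types are collected, each trial gives a new one with probability (3−i)/3, so the expected wait for the next new type is 3/(3−i).
E = 3/3 + 3/2 + 3/1 = 11/2.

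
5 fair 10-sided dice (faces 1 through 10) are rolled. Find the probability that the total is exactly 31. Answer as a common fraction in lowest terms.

There are 10^5 = 100000 equally likely outcomes.
The number of ordered 5-tuples from {1,…,10} summing to 31 is 5280.
P(sum = 31) = 5280/100000 = 33/625.

33/625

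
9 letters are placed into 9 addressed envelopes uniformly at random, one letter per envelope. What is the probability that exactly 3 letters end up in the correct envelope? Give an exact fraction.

53/864

Choose which 3 of the 9 are fixed: C(9,3) = 84 ways.
The remaining 6 must have no fixed point: D(6) = 265.
P = 84·265/362880 = 53/864.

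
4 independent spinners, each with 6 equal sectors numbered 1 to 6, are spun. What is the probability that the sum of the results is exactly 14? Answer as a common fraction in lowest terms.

73/648

There are 6^4 = 1296 equally likely outcomes.
The number of ordered 4-tuples from {1,…,6} summing to 14 is 146.
P(sum = 14) = 146/1296 = 73/648.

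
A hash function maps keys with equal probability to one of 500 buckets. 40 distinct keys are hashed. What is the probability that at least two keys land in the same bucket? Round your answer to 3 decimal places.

It's easier to compute the probability that all 40 are distinct.
P(all distinct) = 500/500 · 499/500 · ··· · 461/500 ≈ 0.201.
So the probability of at least one match is 1 − 0.201 = 0.799.

0.799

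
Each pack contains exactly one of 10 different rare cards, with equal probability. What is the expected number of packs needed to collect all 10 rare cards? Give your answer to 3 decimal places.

29.290

After i distinct types are collected, each trial gives a new one with probability (10−i)/10, so the expected wait for the next new type is 10/(10−i).
E = 10/10 + 10/9 + 10/8 + 10/7 + 10/6 + 10/5 + 10/4 + 10/3 + 10/2 + 10/1 = 7381/252 ≈ 29.290.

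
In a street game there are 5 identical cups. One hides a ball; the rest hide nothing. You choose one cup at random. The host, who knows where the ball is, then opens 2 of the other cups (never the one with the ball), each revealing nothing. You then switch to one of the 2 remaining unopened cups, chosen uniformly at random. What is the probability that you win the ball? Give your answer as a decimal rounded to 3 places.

Your original cup holds the ball with probability 1/5, so the other 4 collectively hold it with probability 4/5.
The host can always find 2 empty cups to open, so the reveals don't change that 4/5; it is now spread over the 2 remaining unopened cups.
P(win by switching) = (4/5) · (1/2) = 2/5 ≈ 0.400.

0.400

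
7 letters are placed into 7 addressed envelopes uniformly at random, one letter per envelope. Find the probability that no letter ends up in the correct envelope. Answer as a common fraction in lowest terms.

103/280

This is the derangement probability: permutations of 7 with no fixed point.
D(7) = 7! · (1 − 1/1! + 1/2! − ··· + (−1)^7/7!) = 1854.
P = 1854/5040 = 103/280.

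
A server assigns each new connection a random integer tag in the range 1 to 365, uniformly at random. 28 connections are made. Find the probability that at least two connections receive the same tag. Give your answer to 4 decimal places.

0.6545

It's easier to compute the probability that all 28 are distinct.
P(all distinct) = 365/365 · 364/365 · ··· · 338/365 ≈ 0.3455.
So the probability of at least one match is 1 − 0.3455 = 0.6545.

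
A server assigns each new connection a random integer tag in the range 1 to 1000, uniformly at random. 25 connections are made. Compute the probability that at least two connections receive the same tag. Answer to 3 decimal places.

It's easier to compute the probability that all 25 are distinct.
P(all distinct) = 1000/1000 · 999/1000 · ··· · 976/1000 ≈ 0.739.
So the probability of at least one match is 1 − 0.739 = 0.261.

0.261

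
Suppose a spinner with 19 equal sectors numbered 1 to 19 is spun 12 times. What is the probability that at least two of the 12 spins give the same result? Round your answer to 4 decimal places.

P(all 12 different) = 19/19 · 18/19 · ··· · 8/19 ≈ 0.0109.
P(at least two equal) = 1 − 0.0109 = 0.9891.

0.9891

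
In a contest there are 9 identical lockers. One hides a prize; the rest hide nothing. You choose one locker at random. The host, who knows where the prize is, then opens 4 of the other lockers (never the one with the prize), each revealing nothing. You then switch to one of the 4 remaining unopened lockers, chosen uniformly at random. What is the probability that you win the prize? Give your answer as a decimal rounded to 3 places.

Your original locker holds the prize with probability 1/9, so the other 8 collectively hold it with probability 8/9.
The host can always find 4 empty lockers to open, so the reveals don't change that 8/9; it is now spread over the 4 remaining unopened lockers.
P(win by switching) = (8/9) · (1/4) = 2/9 ≈ 0.222.

0.222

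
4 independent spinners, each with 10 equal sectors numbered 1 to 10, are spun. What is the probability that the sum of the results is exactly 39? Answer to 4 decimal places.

0.0004

There are 10^4 = 10000 equally likely outcomes.
The number of ordered 4-tuples from {1,…,10} summing to 39 is 4.
P(sum = 39) = 4/10000 = 1/2500 ≈ 0.0004.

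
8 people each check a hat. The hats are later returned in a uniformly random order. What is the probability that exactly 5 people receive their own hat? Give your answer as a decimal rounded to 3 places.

0.003

Choose which 5 of the 8 are fixed: C(8,5) = 56 ways.
The remaining 3 must have no fixed point: D(3) = 2.
P = 56·2/40320 = 1/360 ≈ 0.003.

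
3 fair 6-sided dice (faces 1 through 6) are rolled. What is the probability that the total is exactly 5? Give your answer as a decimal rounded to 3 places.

There are 6^3 = 216 equally likely outcomes.
The number of ordered 3-tuples from {1,…,6} summing to 5 is 6.
P(sum = 5) = 6/216 = 1/36 ≈ 0.028.

0.028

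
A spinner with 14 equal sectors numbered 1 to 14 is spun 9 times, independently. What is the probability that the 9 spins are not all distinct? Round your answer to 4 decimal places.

0.9648

P(all 9 different) = 14/14 · 13/14 · ··· · 6/14 ≈ 0.0352.
P(at least two equal) = 1 − 0.0352 = 0.9648.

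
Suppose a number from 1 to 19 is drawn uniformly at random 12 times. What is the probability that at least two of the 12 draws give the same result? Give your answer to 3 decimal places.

0.989

P(all 12 different) = 19/19 · 18/19 · ··· · 8/19 ≈ 0.011.
P(at least two equal) = 1 − 0.011 = 0.989.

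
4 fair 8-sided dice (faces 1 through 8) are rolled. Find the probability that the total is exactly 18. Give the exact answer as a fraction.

43/512

There are 8^4 = 4096 equally likely outcomes.
The number of ordered 4-tuples from {1,…,8} summing to 18 is 344.
P(sum = 18) = 344/4096 = 43/512.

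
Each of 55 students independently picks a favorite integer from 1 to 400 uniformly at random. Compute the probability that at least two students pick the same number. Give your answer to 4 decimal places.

It's easier to compute the probability that all 55 are distinct.
P(all distinct) = 400/400 · 399/400 · ··· · 346/400 ≈ 0.0204.
So the probability of at least one match is 1 − 0.0204 = 0.9796.

0.9796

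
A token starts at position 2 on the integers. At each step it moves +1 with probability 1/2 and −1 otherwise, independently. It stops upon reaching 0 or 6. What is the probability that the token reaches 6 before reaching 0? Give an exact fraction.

With a fair step, P(i) = ½P(i−1) + ½P(i+1) with P(0)=0, P(6)=1 has the linear solution P(i) = i/6.
P(2) = 2/6 = 1/3.

1/3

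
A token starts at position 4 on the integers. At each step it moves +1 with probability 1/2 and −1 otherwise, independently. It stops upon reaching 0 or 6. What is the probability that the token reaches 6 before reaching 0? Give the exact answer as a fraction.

2/3

With a fair step, P(i) = ½P(i−1) + ½P(i+1) with P(0)=0, P(6)=1 has the linear solution P(i) = i/6.
P(4) = 4/6 = 2/3.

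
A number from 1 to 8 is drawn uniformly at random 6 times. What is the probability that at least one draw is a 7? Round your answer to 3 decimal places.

P(no draw is a 7) = (7/8)^6 ≈ 0.449.
P(at least one) = 1 − 0.449 = 0.551.

0.551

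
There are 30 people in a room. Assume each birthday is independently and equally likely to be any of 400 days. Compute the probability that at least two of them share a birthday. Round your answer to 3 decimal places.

0.672

It's easier to compute the probability that all 30 are distinct.
P(all distinct) = 400/400 · 399/400 · ··· · 371/400 ≈ 0.328.
So the probability of at least one match is 1 − 0.328 = 0.672.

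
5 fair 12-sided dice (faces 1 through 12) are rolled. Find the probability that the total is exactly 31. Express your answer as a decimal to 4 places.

0.0493

There are 12^5 = 248832 equally likely outcomes.
The number of ordered 5-tuples from {1,…,12} summing to 31 is 12255.
P(sum = 31) = 12255/248832 = 4085/82944 ≈ 0.0493.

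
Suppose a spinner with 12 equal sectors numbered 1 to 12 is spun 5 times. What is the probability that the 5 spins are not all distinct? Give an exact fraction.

89/144

P(all 5 different) = 12/12 · 11/12 · ··· · 8/12 = 55/144.
P(at least two equal) = 1 − 55/144 = 89/144.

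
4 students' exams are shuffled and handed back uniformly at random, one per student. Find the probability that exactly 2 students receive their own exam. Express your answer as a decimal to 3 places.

Choose which 2 of the 4 are fixed: C(4,2) = 6 ways.
The remaining 2 must have no fixed point: D(2) = 1.
P = 6·1/24 = 1/4 ≈ 0.250.

0.250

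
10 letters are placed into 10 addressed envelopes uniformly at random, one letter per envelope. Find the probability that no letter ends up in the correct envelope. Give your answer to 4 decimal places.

This is the derangement probability: permutations of 10 with no fixed point.
D(10) = 10! · (1 − 1/1! + 1/2! − ··· + (−1)^10/10!) = 1334961.
P = 1334961/3628800 = 16481/44800 ≈ 0.3679.

0.3679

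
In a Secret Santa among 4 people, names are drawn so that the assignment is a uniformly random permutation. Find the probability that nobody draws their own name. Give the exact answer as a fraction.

3/8

This is the derangement probability: permutations of 4 with no fixed point.
D(4) = 4! · (1 − 1/1! + 1/2! − ··· + (−1)^4/4!) = 9.
P = 9/24 = 3/8.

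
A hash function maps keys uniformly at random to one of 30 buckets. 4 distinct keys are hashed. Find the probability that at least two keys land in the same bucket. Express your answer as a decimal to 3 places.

0.188

It's easier to compute the probability that all 4 are distinct.
P(all distinct) = 30/30 · 29/30 · ··· · 27/30 ≈ 0.812.
So the probability of at least one match is 1 − 0.812 = 0.188.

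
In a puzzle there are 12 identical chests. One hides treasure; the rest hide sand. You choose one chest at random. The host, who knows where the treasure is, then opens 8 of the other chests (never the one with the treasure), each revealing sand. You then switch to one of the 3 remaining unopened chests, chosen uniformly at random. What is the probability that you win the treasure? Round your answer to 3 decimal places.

Your original chest holds the treasure with probability 1/12, so the other 11 collectively hold it with probability 11/12.
The host can always find 8 empty chests to open, so the reveals don't change that 11/12; it is now spread over the 3 remaining unopened chests.
P(win by switching) = (11/12) · (1/3) = 11/36 ≈ 0.306.

0.306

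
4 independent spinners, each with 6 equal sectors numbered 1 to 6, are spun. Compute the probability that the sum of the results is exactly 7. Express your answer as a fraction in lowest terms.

5/324

There are 6^4 = 1296 equally likely outcomes.
The number of ordered 4-tuples from {1,…,6} summing to 7 is 20.
P(sum = 7) = 20/1296 = 5/324.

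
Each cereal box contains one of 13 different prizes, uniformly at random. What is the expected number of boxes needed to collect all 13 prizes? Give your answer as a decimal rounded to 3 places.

41.342

After i distinct types are collected, each trial gives a new one with probability (13−i)/13, so the expected wait for the next new type is 13/(13−i).
E = 13/13 + 13/12 + 13/11 + 13/10 + 13/9 + 13/8 + 13/7 + 13/6 + 13/5 + 13/4 + 13/3 + 13/2 + 13/1 = 1145993/27720 ≈ 41.342.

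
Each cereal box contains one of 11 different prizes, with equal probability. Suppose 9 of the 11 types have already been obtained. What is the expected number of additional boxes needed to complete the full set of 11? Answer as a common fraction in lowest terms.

Starting from 9 distinct types, each trial gives a new one with probability (11−i)/11 when i types are held, so the wait for the next new type is 11/(11−i).
E = 11/2 + 11/1 = 33/2.

33/2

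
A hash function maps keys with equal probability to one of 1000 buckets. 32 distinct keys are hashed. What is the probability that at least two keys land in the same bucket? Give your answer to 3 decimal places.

0.394

It's easier to compute the probability that all 32 are distinct.
P(all distinct) = 1000/1000 · 999/1000 · ··· · 969/1000 ≈ 0.606.
So the probability of at least one match is 1 − 0.606 = 0.394.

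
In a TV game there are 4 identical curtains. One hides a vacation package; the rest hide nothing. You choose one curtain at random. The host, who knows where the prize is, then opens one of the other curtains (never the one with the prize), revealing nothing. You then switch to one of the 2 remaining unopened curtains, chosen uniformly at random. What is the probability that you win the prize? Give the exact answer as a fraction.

Your original curtain holds the prize with probability 1/4, so the other 3 collectively hold it with probability 3/4.
The host can always find an empty curtain to open, so this doesn't change that 3/4; it is now spread over the 2 remaining unopened curtains.
P(win by switching) = (3/4) · (1/2) = 3/8.

3/8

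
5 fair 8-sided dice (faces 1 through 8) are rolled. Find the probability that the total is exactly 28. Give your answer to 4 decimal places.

0.0449

There are 8^5 = 32768 equally likely outcomes.
The number of ordered 5-tuples from {1,…,8} summing to 28 is 1470.
P(sum = 28) = 1470/32768 = 735/16384 ≈ 0.0449.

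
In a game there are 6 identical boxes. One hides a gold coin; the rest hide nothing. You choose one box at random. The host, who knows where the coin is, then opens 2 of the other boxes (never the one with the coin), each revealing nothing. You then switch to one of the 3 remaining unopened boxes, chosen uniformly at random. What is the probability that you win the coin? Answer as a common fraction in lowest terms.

Your original box holds the coin with probability 1/6, so the other 5 collectively hold it with probability 5/6.
The host can always find 2 empty boxes to open, so the reveals don't change that 5/6; it is now spread over the 3 remaining unopened boxes.
P(win by switching) = (5/6) · (1/3) = 5/18.

5/18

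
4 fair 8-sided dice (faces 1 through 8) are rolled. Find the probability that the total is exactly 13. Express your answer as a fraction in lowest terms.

There are 8^4 = 4096 equally likely outcomes.
The number of ordered 4-tuples from {1,…,8} summing to 13 is 204.
P(sum = 13) = 204/4096 = 51/1024.

51/1024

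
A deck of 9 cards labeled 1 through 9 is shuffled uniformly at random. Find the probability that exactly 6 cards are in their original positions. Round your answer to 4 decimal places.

0.0005

Choose which 6 of the 9 are fixed: C(9,6) = 84 ways.
The remaining 3 must have no fixed point: D(3) = 2.
P = 84·2/362880 = 1/2160 ≈ 0.0005.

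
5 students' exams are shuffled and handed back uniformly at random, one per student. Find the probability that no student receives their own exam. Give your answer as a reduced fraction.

This is the derangement probability: permutations of 5 with no fixed point.
D(5) = 5! · (1 − 1/1! + 1/2! − ··· + (−1)^5/5!) = 44.
P = 44/120 = 11/30.

11/30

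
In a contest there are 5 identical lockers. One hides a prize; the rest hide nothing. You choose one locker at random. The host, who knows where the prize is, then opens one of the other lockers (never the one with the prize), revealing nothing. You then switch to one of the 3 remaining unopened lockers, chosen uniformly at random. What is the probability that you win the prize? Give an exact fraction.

4/15

Your original locker holds the prize with probability 1/5, so the other 4 collectively hold it with probability 4/5.
The host can always find an empty locker to open, so this doesn't change that 4/5; it is now spread over the 3 remaining unopened lockers.
P(win by switching) = (4/5) · (1/3) = 4/15.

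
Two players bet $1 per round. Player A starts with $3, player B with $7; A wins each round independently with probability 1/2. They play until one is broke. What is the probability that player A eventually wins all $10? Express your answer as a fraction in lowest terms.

3/10

With a fair step, P(i) = ½P(i−1) + ½P(i+1) with P(0)=0, P(10)=1 has the linear solution P(i) = i/10.
P(3) = 3/10.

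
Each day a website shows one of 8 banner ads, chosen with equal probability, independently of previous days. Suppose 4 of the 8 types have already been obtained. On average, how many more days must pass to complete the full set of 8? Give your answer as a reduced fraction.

50/3

Starting from 4 distinct types, each trial gives a new one with probability (8−i)/8 when i types are held, so the wait for the next new type is 8/(8−i).
E = 8/4 + 8/3 + 8/2 + 8/1 = 50/3.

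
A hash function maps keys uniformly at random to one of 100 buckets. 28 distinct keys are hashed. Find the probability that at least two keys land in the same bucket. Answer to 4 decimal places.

0.9848

It's easier to compute the probability that all 28 are distinct.
P(all distinct) = 100/100 · 99/100 · ··· · 73/100 ≈ 0.0152.
So the probability of at least one match is 1 − 0.0152 = 0.9848.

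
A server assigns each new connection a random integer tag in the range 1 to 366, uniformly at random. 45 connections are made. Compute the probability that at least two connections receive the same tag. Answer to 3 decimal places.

0.940

It's easier to compute the probability that all 45 are distinct.
P(all distinct) = 366/366 · 365/366 · ··· · 322/366 ≈ 0.060.
So the probability of at least one match is 1 − 0.060 = 0.940.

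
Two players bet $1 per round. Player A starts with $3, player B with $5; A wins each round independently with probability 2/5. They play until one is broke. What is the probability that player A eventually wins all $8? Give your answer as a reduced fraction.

608/6305

Let r = q/p = (3/5)/(2/5) = 3/2. The recurrence P(i) = p·P(i+1) + q·P(i−1) with P(0)=0, P(8)=1 gives P(i) = (1 − r^i)/(1 − r^8).
P(3) = (1 − (3/2)^3) / (1 − (3/2)^8) = 608/6305.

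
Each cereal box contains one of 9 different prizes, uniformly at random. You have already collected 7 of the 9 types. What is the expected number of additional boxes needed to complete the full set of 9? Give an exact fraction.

27/2

Starting from 7 distinct types, each trial gives a new one with probability (9−i)/9 when i types are held, so the wait for the next new type is 9/(9−i).
E = 9/2 + 9/1 = 27/2.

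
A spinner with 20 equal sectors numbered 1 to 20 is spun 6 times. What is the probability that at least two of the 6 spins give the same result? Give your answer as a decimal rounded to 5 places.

0.56395

P(all 6 different) = 20/20 · 19/20 · ··· · 15/20 ≈ 0.43605.
P(at least two equal) = 1 − 0.43605 = 0.56395.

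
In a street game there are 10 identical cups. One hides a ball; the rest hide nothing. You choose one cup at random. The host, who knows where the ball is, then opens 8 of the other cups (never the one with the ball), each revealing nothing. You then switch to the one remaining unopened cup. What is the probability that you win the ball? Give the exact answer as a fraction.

9/10

Your original cup holds the ball with probability 1/10, so the other 9 collectively hold it with probability 9/10.
The host can always find 8 empty cups to open, so the reveals don't change that 9/10; it is now spread over the 1 remaining unopened cup.
P(win by switching) = (9/10) · (1/1) = 9/10.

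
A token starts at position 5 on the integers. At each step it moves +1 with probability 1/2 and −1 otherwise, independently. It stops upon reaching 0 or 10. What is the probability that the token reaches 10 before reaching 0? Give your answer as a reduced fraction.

1/2

With a fair step, P(i) = ½P(i−1) + ½P(i+1) with P(0)=0, P(10)=1 has the linear solution P(i) = i/10.
P(5) = 5/10 = 1/2.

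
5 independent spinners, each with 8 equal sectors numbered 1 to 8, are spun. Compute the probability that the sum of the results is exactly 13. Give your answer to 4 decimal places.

0.0150

There are 8^5 = 32768 equally likely outcomes.
The number of ordered 5-tuples from {1,…,8} summing to 13 is 490.
P(sum = 13) = 490/32768 = 245/16384 ≈ 0.0150.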